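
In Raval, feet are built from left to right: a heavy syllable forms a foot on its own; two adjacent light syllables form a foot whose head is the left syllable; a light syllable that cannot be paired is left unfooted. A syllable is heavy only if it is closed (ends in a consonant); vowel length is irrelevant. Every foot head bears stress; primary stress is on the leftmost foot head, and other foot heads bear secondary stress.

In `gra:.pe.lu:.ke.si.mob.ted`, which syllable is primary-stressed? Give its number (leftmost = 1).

Weights: 1 gra: L, 2 pe L, 3 lu: L, 4 ke L, 5 si L, 6 mob H, 7 ted H.
Parse left to right (heavy = foot alone; LL = one foot; stranded L unfooted): (ˈgra:.pe) (ˈlu:.ke) si (ˈmob) (ˈted).
Foot heads: 1, 3, 6, 7.
Primary stress on the leftmost head = syllable 1.
Primary stress: syllable 1 → ˈgra:.pe.lu:.ke.si.mob.ted.

1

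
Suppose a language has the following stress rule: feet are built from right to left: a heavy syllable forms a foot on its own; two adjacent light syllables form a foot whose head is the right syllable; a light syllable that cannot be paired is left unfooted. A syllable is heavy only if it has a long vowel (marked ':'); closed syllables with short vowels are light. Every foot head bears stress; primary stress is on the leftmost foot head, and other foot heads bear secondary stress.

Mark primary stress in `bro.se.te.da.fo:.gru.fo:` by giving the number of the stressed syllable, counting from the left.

2

Weights: 1 bro L, 2 se L, 3 te L, 4 da L, 5 fo: H, 6 gru L, 7 fo: H.
Parse right to left (heavy = foot alone; LL = one foot; stranded L unfooted): (bro.ˈse) (te.ˈda) (ˈfo:) gru (ˈfo:).
Foot heads: 2, 4, 5, 7.
Primary stress on the leftmost head = syllable 2.
Primary stress: syllable 2 → bro.ˈse.te.da.fo:.gru.fo:.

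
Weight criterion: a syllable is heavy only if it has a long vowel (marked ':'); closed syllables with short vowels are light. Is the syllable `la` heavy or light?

light

`la`: short vowel, open (no coda). Short vowel → light.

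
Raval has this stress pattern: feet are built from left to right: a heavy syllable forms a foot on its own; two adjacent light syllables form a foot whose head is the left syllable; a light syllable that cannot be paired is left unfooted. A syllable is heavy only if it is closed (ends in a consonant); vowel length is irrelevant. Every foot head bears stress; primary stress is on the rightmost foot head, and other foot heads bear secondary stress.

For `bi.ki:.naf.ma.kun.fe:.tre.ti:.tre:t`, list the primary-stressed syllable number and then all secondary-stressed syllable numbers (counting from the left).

primary 9, secondary 1, 3, 5, 6

Weights: 1 bi L, 2 ki: L, 3 naf H, 4 ma L, 5 kun H, 6 fe: L, 7 tre L, 8 ti: L, 9 tre:t H.
Parse left to right (heavy = foot alone; LL = one foot; stranded L unfooted): (ˈbi.ki:) (ˈnaf) ma (ˈkun) (ˈfe:.tre) ti: (ˈtre:t).
Foot heads: 1, 3, 5, 6, 9.
Primary stress on the rightmost head = syllable 9.
Secondary stress on 1, 3, 5, 6: ˌbi.ki:.ˌnaf.ma.ˌkun.ˌfe:.tre.ti:.ˈtre:t.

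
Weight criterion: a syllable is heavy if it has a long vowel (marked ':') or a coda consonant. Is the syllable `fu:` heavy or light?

heavy

`fu:`: long vowel, open (no coda). Long vowel → heavy.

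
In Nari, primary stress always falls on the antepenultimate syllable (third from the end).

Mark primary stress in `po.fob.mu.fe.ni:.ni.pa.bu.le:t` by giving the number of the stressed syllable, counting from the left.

The word has 9 syllables; the antepenultimate syllable (third from the end) is syllable 7 (pa).
Primary stress: syllable 7 → po.fob.mu.fe.ni:.ni.ˈpa.bu.le:t.

7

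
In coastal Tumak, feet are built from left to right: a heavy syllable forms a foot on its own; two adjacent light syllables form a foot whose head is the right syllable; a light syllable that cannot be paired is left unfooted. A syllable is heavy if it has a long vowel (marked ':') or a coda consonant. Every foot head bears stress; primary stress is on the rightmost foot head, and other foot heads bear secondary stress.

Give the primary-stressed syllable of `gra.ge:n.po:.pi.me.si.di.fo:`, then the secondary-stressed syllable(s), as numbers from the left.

Weights: 1 gra L, 2 ge:n H, 3 po: H, 4 pi L, 5 me L, 6 si L, 7 di L, 8 fo: H.
Parse left to right (heavy = foot alone; LL = one foot; stranded L unfooted): gra (ˈge:n) (ˈpo:) (pi.ˈme) (si.ˈdi) (ˈfo:).
Foot heads: 2, 3, 5, 7, 8.
Primary stress on the rightmost head = syllable 8.
Secondary stress on 2, 3, 5, 7: gra.ˌge:n.ˌpo:.pi.ˌme.si.ˌdi.ˈfo:.

primary 8, secondary 2, 3, 5, 7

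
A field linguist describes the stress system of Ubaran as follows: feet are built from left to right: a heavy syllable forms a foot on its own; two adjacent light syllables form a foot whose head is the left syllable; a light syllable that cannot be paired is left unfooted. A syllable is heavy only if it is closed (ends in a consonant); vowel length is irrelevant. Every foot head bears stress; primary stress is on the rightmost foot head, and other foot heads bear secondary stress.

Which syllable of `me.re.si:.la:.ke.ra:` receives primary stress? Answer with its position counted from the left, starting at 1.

Weights: 1 me L, 2 re L, 3 si: L, 4 la: L, 5 ke L, 6 ra: L.
Parse left to right (heavy = foot alone; LL = one foot; stranded L unfooted): (ˈme.re) (ˈsi:.la:) (ˈke.ra:).
Foot heads: 1, 3, 5.
Primary stress on the rightmost head = syllable 5.
Primary stress: syllable 5 → me.re.si:.la:.ˈke.ra:.

5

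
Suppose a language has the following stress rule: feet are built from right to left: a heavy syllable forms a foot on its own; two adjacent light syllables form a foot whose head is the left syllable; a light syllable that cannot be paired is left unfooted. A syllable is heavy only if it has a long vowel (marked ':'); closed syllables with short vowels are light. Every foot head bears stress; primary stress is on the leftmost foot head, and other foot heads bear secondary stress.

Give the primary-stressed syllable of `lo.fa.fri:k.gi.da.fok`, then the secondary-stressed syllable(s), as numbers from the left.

primary 1, secondary 3, 5

Weights: 1 lo L, 2 fa L, 3 fri:k H, 4 gi L, 5 da L, 6 fok L.
Parse right to left (heavy = foot alone; LL = one foot; stranded L unfooted): (ˈlo.fa) (ˈfri:k) gi (ˈda.fok).
Foot heads: 1, 3, 5.
Primary stress on the leftmost head = syllable 1.
Secondary stress on 3, 5: ˈlo.fa.ˌfri:k.gi.ˌda.fok.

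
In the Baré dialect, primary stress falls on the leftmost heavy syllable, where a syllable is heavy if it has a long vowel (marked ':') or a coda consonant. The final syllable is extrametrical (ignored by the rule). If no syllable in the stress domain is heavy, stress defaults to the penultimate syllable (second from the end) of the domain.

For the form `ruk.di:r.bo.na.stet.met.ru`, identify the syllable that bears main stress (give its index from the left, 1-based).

1

The final syllable (7, ru) is extrametrical; the stress domain is syllables 1–6.
Weights: 1 ruk H, 2 di:r H, 3 bo L, 4 na L, 5 stet H, 6 met H.
Heavy syllables in the domain: 1, 2, 5, 6. The leftmost is syllable 1 (ruk).
Primary stress: syllable 1 → ˈruk.di:r.bo.na.stet.met.ru.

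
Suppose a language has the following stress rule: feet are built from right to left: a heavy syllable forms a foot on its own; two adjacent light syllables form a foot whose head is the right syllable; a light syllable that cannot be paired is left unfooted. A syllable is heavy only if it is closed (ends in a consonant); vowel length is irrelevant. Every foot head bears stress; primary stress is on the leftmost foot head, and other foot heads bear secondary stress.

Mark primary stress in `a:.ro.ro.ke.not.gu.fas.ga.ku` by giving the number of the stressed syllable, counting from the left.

Weights: 1 a: L, 2 ro L, 3 ro L, 4 ke L, 5 not H, 6 gu L, 7 fas H, 8 ga L, 9 ku L.
Parse right to left (heavy = foot alone; LL = one foot; stranded L unfooted): (a:.ˈro) (ro.ˈke) (ˈnot) gu (ˈfas) (ga.ˈku).
Foot heads: 2, 4, 5, 7, 9.
Primary stress on the leftmost head = syllable 2.
Primary stress: syllable 2 → a:.ˈro.ro.ke.not.gu.fas.ga.ku.

2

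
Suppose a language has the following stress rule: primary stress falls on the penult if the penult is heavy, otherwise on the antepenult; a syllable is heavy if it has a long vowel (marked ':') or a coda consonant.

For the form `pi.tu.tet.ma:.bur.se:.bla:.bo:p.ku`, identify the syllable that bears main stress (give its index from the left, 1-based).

Weights: 7 bla: H, 8 bo:p H, 9 ku L.
The penult (syllable 8, bo:p) is heavy, so it takes stress.
Primary stress: syllable 8 → pi.tu.tet.ma:.bur.se:.bla:.ˈbo:p.ku.

8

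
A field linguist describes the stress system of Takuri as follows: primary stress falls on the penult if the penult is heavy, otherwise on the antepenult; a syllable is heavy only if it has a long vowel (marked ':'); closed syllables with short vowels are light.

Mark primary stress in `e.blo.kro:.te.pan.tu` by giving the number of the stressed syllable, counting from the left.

4

Weights: 4 te L, 5 pan L, 6 tu L.
The penult (syllable 5, pan) is light, so stress falls on the antepenult (syllable 4, te).
Primary stress: syllable 4 → e.blo.kro:.ˈte.pan.tu.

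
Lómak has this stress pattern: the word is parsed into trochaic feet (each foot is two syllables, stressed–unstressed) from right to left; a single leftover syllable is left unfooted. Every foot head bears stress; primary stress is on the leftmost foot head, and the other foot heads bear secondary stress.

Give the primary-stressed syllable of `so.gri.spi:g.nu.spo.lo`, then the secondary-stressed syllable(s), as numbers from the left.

primary 1, secondary 3, 5

Parse right to left into trochaic (ˈσσ) feet: (ˈso.gri) (ˈspi:g.nu) (ˈspo.lo).
Foot heads (stressed positions): 1, 3, 5.
End Rule Leftmost: primary stress on the leftmost head = syllable 1.
Secondary stress on 3, 5: ˈso.gri.ˌspi:g.nu.ˌspo.lo.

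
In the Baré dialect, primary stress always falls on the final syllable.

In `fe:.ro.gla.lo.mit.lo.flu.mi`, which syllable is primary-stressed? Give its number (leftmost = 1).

The word has 8 syllables; the final syllable is syllable 8 (mi).
Primary stress: syllable 8 → fe:.ro.gla.lo.mit.lo.flu.ˈmi.

8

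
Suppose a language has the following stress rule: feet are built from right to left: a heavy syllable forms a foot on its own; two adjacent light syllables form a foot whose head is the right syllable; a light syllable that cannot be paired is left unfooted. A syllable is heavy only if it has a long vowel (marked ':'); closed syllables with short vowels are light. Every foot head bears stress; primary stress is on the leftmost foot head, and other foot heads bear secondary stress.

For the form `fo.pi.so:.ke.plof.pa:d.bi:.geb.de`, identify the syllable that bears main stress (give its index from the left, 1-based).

Weights: 1 fo L, 2 pi L, 3 so: H, 4 ke L, 5 plof L, 6 pa:d H, 7 bi: H, 8 geb L, 9 de L.
Parse right to left (heavy = foot alone; LL = one foot; stranded L unfooted): (fo.ˈpi) (ˈso:) (ke.ˈplof) (ˈpa:d) (ˈbi:) (geb.ˈde).
Foot heads: 2, 3, 5, 6, 7, 9.
Primary stress on the leftmost head = syllable 2.
Primary stress: syllable 2 → fo.ˈpi.so:.ke.plof.pa:d.bi:.geb.de.

2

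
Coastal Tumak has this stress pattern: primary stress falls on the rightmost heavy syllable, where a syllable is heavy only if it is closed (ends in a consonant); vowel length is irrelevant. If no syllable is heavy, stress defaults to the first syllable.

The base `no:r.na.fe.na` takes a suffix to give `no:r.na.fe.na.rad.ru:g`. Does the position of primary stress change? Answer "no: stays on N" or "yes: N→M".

Base `no:r.na.fe.na` (4 syllables):
  Weights: 1 no:r H, 2 na L, 3 fe L, 4 na L.
  Heavy syllables in the domain: 1. The rightmost is syllable 1 (no:r).
  → primary stress on syllable 1.
Suffixed `no:r.na.fe.na.rad.ru:g` (6 syllables):
  Weights: 1 no:r H, 2 na L, 3 fe L, 4 na L, 5 rad H, 6 ru:g H.
  Heavy syllables in the domain: 1, 5, 6. The rightmost is syllable 6 (ru:g).
  → primary stress on syllable 6.

yes: 1→6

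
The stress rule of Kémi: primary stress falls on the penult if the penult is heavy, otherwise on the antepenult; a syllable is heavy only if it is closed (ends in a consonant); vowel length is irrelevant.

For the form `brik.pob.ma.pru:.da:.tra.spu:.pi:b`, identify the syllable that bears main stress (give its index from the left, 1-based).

6

Weights: 6 tra L, 7 spu: L, 8 pi:b H.
The penult (syllable 7, spu:) is light, so stress falls on the antepenult (syllable 6, tra).
Primary stress: syllable 6 → brik.pob.ma.pru:.da:.ˈtra.spu:.pi:b.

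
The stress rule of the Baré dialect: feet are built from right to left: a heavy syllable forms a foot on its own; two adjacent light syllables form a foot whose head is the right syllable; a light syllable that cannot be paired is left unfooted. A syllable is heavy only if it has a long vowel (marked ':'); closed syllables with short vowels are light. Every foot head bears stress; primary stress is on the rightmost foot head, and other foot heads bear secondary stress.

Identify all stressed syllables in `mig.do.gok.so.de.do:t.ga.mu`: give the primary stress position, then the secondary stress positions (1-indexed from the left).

primary 8, secondary 3, 5, 6

Weights: 1 mig L, 2 do L, 3 gok L, 4 so L, 5 de L, 6 do:t H, 7 ga L, 8 mu L.
Parse right to left (heavy = foot alone; LL = one foot; stranded L unfooted): mig (do.ˈgok) (so.ˈde) (ˈdo:t) (ga.ˈmu).
Foot heads: 3, 5, 6, 8.
Primary stress on the rightmost head = syllable 8.
Secondary stress on 3, 5, 6: mig.do.ˌgok.so.ˌde.ˌdo:t.ga.ˈmu.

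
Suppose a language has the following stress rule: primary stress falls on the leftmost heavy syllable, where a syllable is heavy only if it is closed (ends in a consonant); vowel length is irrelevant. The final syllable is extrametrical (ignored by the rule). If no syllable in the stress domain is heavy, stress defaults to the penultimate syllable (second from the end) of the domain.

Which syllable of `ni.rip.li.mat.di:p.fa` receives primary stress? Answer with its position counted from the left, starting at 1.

The final syllable (6, fa) is extrametrical; the stress domain is syllables 1–5.
Weights: 1 ni L, 2 rip H, 3 li L, 4 mat H, 5 di:p H.
Heavy syllables in the domain: 2, 4, 5. The leftmost is syllable 2 (rip).
Primary stress: syllable 2 → ni.ˈrip.li.mat.di:p.fa.

2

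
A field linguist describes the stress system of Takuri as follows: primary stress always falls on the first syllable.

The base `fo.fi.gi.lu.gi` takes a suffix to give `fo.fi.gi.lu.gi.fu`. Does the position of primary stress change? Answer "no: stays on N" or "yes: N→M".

no: stays on 1

Base `fo.fi.gi.lu.gi` (5 syllables):
  The word has 5 syllables; the first syllable is syllable 1 (fo).
  → primary stress on syllable 1.
Suffixed `fo.fi.gi.lu.gi.fu` (6 syllables):
  The word has 6 syllables; the first syllable is syllable 1 (fo).
  → primary stress on syllable 1.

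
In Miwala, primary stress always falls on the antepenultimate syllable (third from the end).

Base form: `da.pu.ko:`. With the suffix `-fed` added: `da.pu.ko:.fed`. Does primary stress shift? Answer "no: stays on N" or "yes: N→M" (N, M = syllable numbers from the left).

Base `da.pu.ko:` (3 syllables):
  The word has 3 syllables; the antepenultimate syllable (third from the end) is syllable 1 (da).
  → primary stress on syllable 1.
Suffixed `da.pu.ko:.fed` (4 syllables):
  The word has 4 syllables; the antepenultimate syllable (third from the end) is syllable 2 (pu).
  → primary stress on syllable 2.

yes: 1→2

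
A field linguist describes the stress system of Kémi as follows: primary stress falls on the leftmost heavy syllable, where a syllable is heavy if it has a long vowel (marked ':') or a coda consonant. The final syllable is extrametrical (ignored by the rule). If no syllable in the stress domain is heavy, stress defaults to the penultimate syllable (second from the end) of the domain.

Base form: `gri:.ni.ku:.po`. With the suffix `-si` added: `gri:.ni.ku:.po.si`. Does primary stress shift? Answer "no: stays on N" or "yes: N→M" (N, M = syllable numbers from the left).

no: stays on 1

Base `gri:.ni.ku:.po` (4 syllables):
  The final syllable (4, po) is extrametrical; the stress domain is syllables 1–3.
  Weights: 1 gri: H, 2 ni L, 3 ku: H.
  Heavy syllables in the domain: 1, 3. The leftmost is syllable 1 (gri:).
  → primary stress on syllable 1.
Suffixed `gri:.ni.ku:.po.si` (5 syllables):
  The final syllable (5, si) is extrametrical; the stress domain is syllables 1–4.
  Weights: 1 gri: H, 2 ni L, 3 ku: H, 4 po L.
  Heavy syllables in the domain: 1, 3. The leftmost is syllable 1 (gri:).
  → primary stress on syllable 1.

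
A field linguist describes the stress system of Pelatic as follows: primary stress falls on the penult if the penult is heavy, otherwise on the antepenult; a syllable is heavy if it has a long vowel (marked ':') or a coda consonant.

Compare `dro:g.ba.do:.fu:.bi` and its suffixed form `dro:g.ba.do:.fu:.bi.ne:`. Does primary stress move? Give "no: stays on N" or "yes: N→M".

Base `dro:g.ba.do:.fu:.bi` (5 syllables):
  Weights: 3 do: H, 4 fu: H, 5 bi L.
  The penult (syllable 4, fu:) is heavy, so it takes stress.
  → primary stress on syllable 4.
Suffixed `dro:g.ba.do:.fu:.bi.ne:` (6 syllables):
  Weights: 4 fu: H, 5 bi L, 6 ne: H.
  The penult (syllable 5, bi) is light, so stress falls on the antepenult (syllable 4, fu:).
  → primary stress on syllable 4.

no: stays on 4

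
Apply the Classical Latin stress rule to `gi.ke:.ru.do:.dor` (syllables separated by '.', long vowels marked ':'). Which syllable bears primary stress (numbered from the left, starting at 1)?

Classical Latin: stress the penult if heavy (long vowel or closed), else the antepenult.
Weights: 3 ru L, 4 do: H, 5 dor H.
The penult (syllable 4, do:) is heavy, so it takes stress.
Stress on syllable 4: gi.ke:.ru.ˈdo:.dor.

4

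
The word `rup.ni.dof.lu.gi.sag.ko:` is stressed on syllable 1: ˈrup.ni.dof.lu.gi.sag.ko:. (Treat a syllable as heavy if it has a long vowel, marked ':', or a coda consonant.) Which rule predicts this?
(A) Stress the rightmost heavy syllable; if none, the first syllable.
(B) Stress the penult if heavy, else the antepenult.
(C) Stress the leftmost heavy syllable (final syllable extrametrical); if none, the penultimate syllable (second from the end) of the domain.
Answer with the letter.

C

Rule A → syllable 7 (observed: 1).
Rule B → syllable 6 (observed: 1).
Rule C → syllable 1 ✓.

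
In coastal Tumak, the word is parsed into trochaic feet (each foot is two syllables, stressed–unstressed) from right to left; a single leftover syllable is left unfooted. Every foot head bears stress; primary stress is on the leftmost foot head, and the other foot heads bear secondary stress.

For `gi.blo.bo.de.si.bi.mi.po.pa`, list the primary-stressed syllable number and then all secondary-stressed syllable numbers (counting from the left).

Parse right to left into trochaic (ˈσσ) feet: gi (ˈblo.bo) (ˈde.si) (ˈbi.mi) (ˈpo.pa). Syllable 1 is left unfooted.
Foot heads (stressed positions): 2, 4, 6, 8.
End Rule Leftmost: primary stress on the leftmost head = syllable 2.
Secondary stress on 4, 6, 8: gi.ˈblo.bo.ˌde.si.ˌbi.mi.ˌpo.pa.

primary 2, secondary 4, 6, 8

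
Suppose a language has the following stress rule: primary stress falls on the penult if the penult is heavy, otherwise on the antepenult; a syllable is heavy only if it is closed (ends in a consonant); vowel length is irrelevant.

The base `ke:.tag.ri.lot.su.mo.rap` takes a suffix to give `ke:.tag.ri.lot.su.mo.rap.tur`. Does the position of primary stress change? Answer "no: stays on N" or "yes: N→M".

Base `ke:.tag.ri.lot.su.mo.rap` (7 syllables):
  Weights: 5 su L, 6 mo L, 7 rap H.
  The penult (syllable 6, mo) is light, so stress falls on the antepenult (syllable 5, su).
  → primary stress on syllable 5.
Suffixed `ke:.tag.ri.lot.su.mo.rap.tur` (8 syllables):
  Weights: 6 mo L, 7 rap H, 8 tur H.
  The penult (syllable 7, rap) is heavy, so it takes stress.
  → primary stress on syllable 7.

yes: 5→7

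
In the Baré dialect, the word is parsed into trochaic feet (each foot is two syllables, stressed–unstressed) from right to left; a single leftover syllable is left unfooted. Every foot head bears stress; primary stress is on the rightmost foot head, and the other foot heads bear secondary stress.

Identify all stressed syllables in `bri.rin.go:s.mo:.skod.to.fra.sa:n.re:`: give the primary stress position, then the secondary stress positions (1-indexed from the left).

primary 8, secondary 2, 4, 6

Parse right to left into trochaic (ˈσσ) feet: bri (ˈrin.go:s) (ˈmo:.skod) (ˈto.fra) (ˈsa:n.re:). Syllable 1 is left unfooted.
Foot heads (stressed positions): 2, 4, 6, 8.
End Rule Rightmost: primary stress on the rightmost head = syllable 8.
Secondary stress on 2, 4, 6: bri.ˌrin.go:s.ˌmo:.skod.ˌto.fra.ˈsa:n.re:.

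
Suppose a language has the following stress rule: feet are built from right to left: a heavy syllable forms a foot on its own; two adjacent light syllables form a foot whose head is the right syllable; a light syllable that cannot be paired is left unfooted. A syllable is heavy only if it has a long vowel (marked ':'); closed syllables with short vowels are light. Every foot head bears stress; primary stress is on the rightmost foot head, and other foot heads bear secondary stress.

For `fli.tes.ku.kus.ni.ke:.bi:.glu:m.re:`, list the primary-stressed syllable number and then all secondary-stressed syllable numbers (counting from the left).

primary 9, secondary 3, 5, 6, 7, 8

Weights: 1 fli L, 2 tes L, 3 ku L, 4 kus L, 5 ni L, 6 ke: H, 7 bi: H, 8 glu:m H, 9 re: H.
Parse right to left (heavy = foot alone; LL = one foot; stranded L unfooted): fli (tes.ˈku) (kus.ˈni) (ˈke:) (ˈbi:) (ˈglu:m) (ˈre:).
Foot heads: 3, 5, 6, 7, 8, 9.
Primary stress on the rightmost head = syllable 9.
Secondary stress on 3, 5, 6, 7, 8: fli.tes.ˌku.kus.ˌni.ˌke:.ˌbi:.ˌglu:m.ˈre:.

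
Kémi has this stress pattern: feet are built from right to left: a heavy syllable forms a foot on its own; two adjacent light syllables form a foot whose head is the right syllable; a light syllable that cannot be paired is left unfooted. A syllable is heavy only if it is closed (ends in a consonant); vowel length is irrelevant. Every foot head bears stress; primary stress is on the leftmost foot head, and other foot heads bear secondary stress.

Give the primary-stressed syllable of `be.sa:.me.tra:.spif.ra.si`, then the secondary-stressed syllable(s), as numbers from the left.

primary 2, secondary 4, 5, 7

Weights: 1 be L, 2 sa: L, 3 me L, 4 tra: L, 5 spif H, 6 ra L, 7 si L.
Parse right to left (heavy = foot alone; LL = one foot; stranded L unfooted): (be.ˈsa:) (me.ˈtra:) (ˈspif) (ra.ˈsi).
Foot heads: 2, 4, 5, 7.
Primary stress on the leftmost head = syllable 2.
Secondary stress on 4, 5, 7: be.ˈsa:.me.ˌtra:.ˌspif.ra.ˌsi.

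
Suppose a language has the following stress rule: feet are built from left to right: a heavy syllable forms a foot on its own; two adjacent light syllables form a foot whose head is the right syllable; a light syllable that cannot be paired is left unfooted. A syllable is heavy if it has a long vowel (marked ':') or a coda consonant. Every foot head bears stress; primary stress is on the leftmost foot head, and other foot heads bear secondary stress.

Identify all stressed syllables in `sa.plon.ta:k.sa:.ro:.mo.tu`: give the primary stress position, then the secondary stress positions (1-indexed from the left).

primary 2, secondary 3, 4, 5, 7

Weights: 1 sa L, 2 plon H, 3 ta:k H, 4 sa: H, 5 ro: H, 6 mo L, 7 tu L.
Parse left to right (heavy = foot alone; LL = one foot; stranded L unfooted): sa (ˈplon) (ˈta:k) (ˈsa:) (ˈro:) (mo.ˈtu).
Foot heads: 2, 3, 4, 5, 7.
Primary stress on the leftmost head = syllable 2.
Secondary stress on 3, 4, 5, 7: sa.ˈplon.ˌta:k.ˌsa:.ˌro:.mo.ˌtu.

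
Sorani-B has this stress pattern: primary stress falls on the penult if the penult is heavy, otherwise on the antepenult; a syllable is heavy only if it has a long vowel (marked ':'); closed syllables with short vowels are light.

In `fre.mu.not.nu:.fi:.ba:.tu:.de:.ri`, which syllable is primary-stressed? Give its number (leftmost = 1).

8

Weights: 7 tu: H, 8 de: H, 9 ri L.
The penult (syllable 8, de:) is heavy, so it takes stress.
Primary stress: syllable 8 → fre.mu.not.nu:.fi:.ba:.tu:.ˈde:.ri.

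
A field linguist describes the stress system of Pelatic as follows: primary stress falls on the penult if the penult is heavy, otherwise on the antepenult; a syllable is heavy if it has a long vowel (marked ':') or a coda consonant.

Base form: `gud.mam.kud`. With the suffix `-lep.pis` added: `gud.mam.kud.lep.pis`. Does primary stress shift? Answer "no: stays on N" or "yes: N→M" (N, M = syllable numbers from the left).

Base `gud.mam.kud` (3 syllables):
  Weights: 1 gud H, 2 mam H, 3 kud H.
  The penult (syllable 2, mam) is heavy, so it takes stress.
  → primary stress on syllable 2.
Suffixed `gud.mam.kud.lep.pis` (5 syllables):
  Weights: 3 kud H, 4 lep H, 5 pis H.
  The penult (syllable 4, lep) is heavy, so it takes stress.
  → primary stress on syllable 4.

yes: 2→4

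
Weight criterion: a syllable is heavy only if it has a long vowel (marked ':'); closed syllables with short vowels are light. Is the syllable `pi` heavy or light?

light

`pi`: short vowel, open (no coda). Short vowel → light.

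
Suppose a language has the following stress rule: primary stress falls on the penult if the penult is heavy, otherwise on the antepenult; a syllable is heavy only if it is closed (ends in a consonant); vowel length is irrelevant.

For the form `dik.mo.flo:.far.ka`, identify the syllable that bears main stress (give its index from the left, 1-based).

Weights: 3 flo: L, 4 far H, 5 ka L.
The penult (syllable 4, far) is heavy, so it takes stress.
Primary stress: syllable 4 → dik.mo.flo:.ˈfar.ka.

4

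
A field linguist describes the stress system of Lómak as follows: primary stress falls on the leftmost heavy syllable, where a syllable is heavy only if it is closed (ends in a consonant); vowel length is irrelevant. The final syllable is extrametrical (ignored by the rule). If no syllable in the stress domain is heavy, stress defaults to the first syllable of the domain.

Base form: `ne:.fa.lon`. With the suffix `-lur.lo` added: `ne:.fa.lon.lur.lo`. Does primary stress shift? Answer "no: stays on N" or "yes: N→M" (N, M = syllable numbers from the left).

Base `ne:.fa.lon` (3 syllables):
  The final syllable (3, lon) is extrametrical; the stress domain is syllables 1–2.
  Weights: 1 ne: L, 2 fa L.
  No heavy syllable in the domain; default to the first syllable of the domain = syllable 1.
  → primary stress on syllable 1.
Suffixed `ne:.fa.lon.lur.lo` (5 syllables):
  The final syllable (5, lo) is extrametrical; the stress domain is syllables 1–4.
  Weights: 1 ne: L, 2 fa L, 3 lon H, 4 lur H.
  Heavy syllables in the domain: 3, 4. The leftmost is syllable 3 (lon).
  → primary stress on syllable 3.

yes: 1→3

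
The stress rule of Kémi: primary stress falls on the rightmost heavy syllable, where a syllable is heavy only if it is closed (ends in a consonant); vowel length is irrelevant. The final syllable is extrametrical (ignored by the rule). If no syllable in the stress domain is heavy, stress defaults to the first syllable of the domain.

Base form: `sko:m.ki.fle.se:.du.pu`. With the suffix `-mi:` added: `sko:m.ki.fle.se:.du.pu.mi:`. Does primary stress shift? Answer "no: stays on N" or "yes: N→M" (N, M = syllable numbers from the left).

Base `sko:m.ki.fle.se:.du.pu` (6 syllables):
  The final syllable (6, pu) is extrametrical; the stress domain is syllables 1–5.
  Weights: 1 sko:m H, 2 ki L, 3 fle L, 4 se: L, 5 du L.
  Heavy syllables in the domain: 1. The rightmost is syllable 1 (sko:m).
  → primary stress on syllable 1.
Suffixed `sko:m.ki.fle.se:.du.pu.mi:` (7 syllables):
  The final syllable (7, mi:) is extrametrical; the stress domain is syllables 1–6.
  Weights: 1 sko:m H, 2 ki L, 3 fle L, 4 se: L, 5 du L, 6 pu L.
  Heavy syllables in the domain: 1. The rightmost is syllable 1 (sko:m).
  → primary stress on syllable 1.

no: stays on 1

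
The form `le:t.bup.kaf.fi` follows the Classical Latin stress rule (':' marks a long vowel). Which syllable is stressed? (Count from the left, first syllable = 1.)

3

Classical Latin: stress the penult if heavy (long vowel or closed), else the antepenult.
Weights: 2 bup H, 3 kaf H, 4 fi L.
The penult (syllable 3, kaf) is heavy, so it takes stress.
Stress on syllable 3: le:t.bup.ˈkaf.fi.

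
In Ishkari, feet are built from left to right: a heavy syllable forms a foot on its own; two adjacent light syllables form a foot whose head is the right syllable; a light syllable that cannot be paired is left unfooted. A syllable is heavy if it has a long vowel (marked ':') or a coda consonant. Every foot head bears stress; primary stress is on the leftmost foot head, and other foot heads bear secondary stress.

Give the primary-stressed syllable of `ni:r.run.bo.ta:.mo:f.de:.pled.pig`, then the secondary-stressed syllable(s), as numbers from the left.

Weights: 1 ni:r H, 2 run H, 3 bo L, 4 ta: H, 5 mo:f H, 6 de: H, 7 pled H, 8 pig H.
Parse left to right (heavy = foot alone; LL = one foot; stranded L unfooted): (ˈni:r) (ˈrun) bo (ˈta:) (ˈmo:f) (ˈde:) (ˈpled) (ˈpig).
Foot heads: 1, 2, 4, 5, 6, 7, 8.
Primary stress on the leftmost head = syllable 1.
Secondary stress on 2, 4, 5, 6, 7, 8: ˈni:r.ˌrun.bo.ˌta:.ˌmo:f.ˌde:.ˌpled.ˌpig.

primary 1, secondary 2, 4, 5, 6, 7, 8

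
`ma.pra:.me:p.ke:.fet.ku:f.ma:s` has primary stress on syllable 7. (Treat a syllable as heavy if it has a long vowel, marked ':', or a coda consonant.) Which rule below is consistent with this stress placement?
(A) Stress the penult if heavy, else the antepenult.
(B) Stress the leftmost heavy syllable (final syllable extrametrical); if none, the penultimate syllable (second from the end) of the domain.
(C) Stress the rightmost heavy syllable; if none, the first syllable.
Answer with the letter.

C

Rule A → syllable 6 (observed: 7).
Rule B → syllable 2 (observed: 7).
Rule C → syllable 7 ✓.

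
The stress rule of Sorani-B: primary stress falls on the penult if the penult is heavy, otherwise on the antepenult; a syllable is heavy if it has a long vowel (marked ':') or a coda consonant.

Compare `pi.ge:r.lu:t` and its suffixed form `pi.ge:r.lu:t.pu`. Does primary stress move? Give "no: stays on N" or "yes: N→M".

Base `pi.ge:r.lu:t` (3 syllables):
  Weights: 1 pi L, 2 ge:r H, 3 lu:t H.
  The penult (syllable 2, ge:r) is heavy, so it takes stress.
  → primary stress on syllable 2.
Suffixed `pi.ge:r.lu:t.pu` (4 syllables):
  Weights: 2 ge:r H, 3 lu:t H, 4 pu L.
  The penult (syllable 3, lu:t) is heavy, so it takes stress.
  → primary stress on syllable 3.

yes: 2→3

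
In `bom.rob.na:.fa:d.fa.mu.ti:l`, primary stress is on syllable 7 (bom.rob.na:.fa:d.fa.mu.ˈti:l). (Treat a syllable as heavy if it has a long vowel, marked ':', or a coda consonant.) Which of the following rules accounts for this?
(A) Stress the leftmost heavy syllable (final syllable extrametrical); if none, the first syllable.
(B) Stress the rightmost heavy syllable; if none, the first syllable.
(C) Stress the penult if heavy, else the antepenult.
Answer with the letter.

Rule A → syllable 1 (observed: 7).
Rule B → syllable 7 ✓.
Rule C → syllable 5 (observed: 7).

B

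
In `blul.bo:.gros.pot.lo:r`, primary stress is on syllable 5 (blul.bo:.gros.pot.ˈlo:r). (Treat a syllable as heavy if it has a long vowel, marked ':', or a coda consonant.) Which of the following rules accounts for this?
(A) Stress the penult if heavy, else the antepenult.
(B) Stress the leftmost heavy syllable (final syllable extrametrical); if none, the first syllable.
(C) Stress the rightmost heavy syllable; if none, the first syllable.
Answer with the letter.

Rule A → syllable 4 (observed: 5).
Rule B → syllable 1 (observed: 5).
Rule C → syllable 5 ✓.

C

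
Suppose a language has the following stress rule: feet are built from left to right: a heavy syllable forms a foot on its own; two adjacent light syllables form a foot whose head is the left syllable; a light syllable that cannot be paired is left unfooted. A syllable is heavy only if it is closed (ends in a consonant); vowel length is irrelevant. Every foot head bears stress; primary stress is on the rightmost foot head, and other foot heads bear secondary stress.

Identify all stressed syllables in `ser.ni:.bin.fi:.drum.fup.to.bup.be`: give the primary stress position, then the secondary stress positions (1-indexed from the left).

primary 8, secondary 1, 3, 5, 6

Weights: 1 ser H, 2 ni: L, 3 bin H, 4 fi: L, 5 drum H, 6 fup H, 7 to L, 8 bup H, 9 be L.
Parse left to right (heavy = foot alone; LL = one foot; stranded L unfooted): (ˈser) ni: (ˈbin) fi: (ˈdrum) (ˈfup) to (ˈbup) be.
Foot heads: 1, 3, 5, 6, 8.
Primary stress on the rightmost head = syllable 8.
Secondary stress on 1, 3, 5, 6: ˌser.ni:.ˌbin.fi:.ˌdrum.ˌfup.to.ˈbup.be.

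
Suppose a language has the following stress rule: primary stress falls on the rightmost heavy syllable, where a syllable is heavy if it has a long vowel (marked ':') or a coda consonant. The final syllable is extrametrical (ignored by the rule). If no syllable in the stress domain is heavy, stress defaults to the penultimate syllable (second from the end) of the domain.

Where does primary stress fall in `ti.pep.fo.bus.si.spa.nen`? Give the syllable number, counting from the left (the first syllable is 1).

The final syllable (7, nen) is extrametrical; the stress domain is syllables 1–6.
Weights: 1 ti L, 2 pep H, 3 fo L, 4 bus H, 5 si L, 6 spa L.
Heavy syllables in the domain: 2, 4. The rightmost is syllable 4 (bus).
Primary stress: syllable 4 → ti.pep.fo.ˈbus.si.spa.nen.

4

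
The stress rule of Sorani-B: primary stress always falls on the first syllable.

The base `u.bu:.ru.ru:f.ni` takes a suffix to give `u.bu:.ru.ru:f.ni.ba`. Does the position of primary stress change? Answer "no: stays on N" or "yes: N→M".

no: stays on 1

Base `u.bu:.ru.ru:f.ni` (5 syllables):
  The word has 5 syllables; the first syllable is syllable 1 (u).
  → primary stress on syllable 1.
Suffixed `u.bu:.ru.ru:f.ni.ba` (6 syllables):
  The word has 6 syllables; the first syllable is syllable 1 (u).
  → primary stress on syllable 1.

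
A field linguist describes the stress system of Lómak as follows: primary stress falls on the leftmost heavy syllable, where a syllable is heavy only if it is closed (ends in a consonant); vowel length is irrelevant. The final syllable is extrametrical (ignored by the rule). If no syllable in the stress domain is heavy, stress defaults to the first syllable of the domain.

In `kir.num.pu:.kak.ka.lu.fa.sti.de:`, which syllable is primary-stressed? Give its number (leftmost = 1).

The final syllable (9, de:) is extrametrical; the stress domain is syllables 1–8.
Weights: 1 kir H, 2 num H, 3 pu: L, 4 kak H, 5 ka L, 6 lu L, 7 fa L, 8 sti L.
Heavy syllables in the domain: 1, 2, 4. The leftmost is syllable 1 (kir).
Primary stress: syllable 1 → ˈkir.num.pu:.kak.ka.lu.fa.sti.de:.

1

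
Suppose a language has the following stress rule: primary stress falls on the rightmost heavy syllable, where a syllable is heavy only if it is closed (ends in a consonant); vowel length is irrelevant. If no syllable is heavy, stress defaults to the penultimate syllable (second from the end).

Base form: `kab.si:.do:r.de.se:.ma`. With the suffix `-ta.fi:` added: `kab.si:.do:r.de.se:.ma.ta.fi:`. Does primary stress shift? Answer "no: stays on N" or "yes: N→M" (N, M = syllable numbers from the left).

Base `kab.si:.do:r.de.se:.ma` (6 syllables):
  Weights: 1 kab H, 2 si: L, 3 do:r H, 4 de L, 5 se: L, 6 ma L.
  Heavy syllables in the domain: 1, 3. The rightmost is syllable 3 (do:r).
  → primary stress on syllable 3.
Suffixed `kab.si:.do:r.de.se:.ma.ta.fi:` (8 syllables):
  Weights: 1 kab H, 2 si: L, 3 do:r H, 4 de L, 5 se: L, 6 ma L, 7 ta L, 8 fi: L.
  Heavy syllables in the domain: 1, 3. The rightmost is syllable 3 (do:r).
  → primary stress on syllable 3.

no: stays on 3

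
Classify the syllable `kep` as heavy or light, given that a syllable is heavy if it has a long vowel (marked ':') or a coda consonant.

`kep`: short vowel, closed (coda /p/). Closed → heavy.

heavy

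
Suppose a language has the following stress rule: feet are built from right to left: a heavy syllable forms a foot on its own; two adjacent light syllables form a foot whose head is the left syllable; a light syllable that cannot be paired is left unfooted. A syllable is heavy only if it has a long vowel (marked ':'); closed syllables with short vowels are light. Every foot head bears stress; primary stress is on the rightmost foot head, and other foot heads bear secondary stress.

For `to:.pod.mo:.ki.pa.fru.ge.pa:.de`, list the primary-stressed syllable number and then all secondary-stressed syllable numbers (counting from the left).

Weights: 1 to: H, 2 pod L, 3 mo: H, 4 ki L, 5 pa L, 6 fru L, 7 ge L, 8 pa: H, 9 de L.
Parse right to left (heavy = foot alone; LL = one foot; stranded L unfooted): (ˈto:) pod (ˈmo:) (ˈki.pa) (ˈfru.ge) (ˈpa:) de.
Foot heads: 1, 3, 4, 6, 8.
Primary stress on the rightmost head = syllable 8.
Secondary stress on 1, 3, 4, 6: ˌto:.pod.ˌmo:.ˌki.pa.ˌfru.ge.ˈpa:.de.

primary 8, secondary 1, 3, 4, 6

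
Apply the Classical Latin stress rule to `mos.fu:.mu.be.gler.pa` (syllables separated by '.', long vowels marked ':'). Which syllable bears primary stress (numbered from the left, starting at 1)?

Classical Latin: stress the penult if heavy (long vowel or closed), else the antepenult.
Weights: 4 be L, 5 gler H, 6 pa L.
The penult (syllable 5, gler) is heavy, so it takes stress.
Stress on syllable 5: mos.fu:.mu.be.ˈgler.pa.

5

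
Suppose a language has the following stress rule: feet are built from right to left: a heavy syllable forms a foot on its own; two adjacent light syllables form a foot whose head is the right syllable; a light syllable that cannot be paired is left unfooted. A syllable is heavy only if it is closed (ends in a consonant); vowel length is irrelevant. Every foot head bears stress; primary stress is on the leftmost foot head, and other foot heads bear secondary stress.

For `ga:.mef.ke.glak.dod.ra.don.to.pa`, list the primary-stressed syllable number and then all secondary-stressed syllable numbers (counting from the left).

Weights: 1 ga: L, 2 mef H, 3 ke L, 4 glak H, 5 dod H, 6 ra L, 7 don H, 8 to L, 9 pa L.
Parse right to left (heavy = foot alone; LL = one foot; stranded L unfooted): ga: (ˈmef) ke (ˈglak) (ˈdod) ra (ˈdon) (to.ˈpa).
Foot heads: 2, 4, 5, 7, 9.
Primary stress on the leftmost head = syllable 2.
Secondary stress on 4, 5, 7, 9: ga:.ˈmef.ke.ˌglak.ˌdod.ra.ˌdon.to.ˌpa.

primary 2, secondary 4, 5, 7, 9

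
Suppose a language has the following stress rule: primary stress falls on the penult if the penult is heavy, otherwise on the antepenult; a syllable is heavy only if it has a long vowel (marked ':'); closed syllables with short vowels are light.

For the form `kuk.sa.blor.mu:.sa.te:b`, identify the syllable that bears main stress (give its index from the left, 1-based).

4

Weights: 4 mu: H, 5 sa L, 6 te:b H.
The penult (syllable 5, sa) is light, so stress falls on the antepenult (syllable 4, mu:).
Primary stress: syllable 4 → kuk.sa.blor.ˈmu:.sa.te:b.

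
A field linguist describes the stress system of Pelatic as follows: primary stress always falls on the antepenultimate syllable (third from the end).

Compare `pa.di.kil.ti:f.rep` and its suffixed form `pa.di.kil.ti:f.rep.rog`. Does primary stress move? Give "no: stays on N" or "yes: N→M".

Base `pa.di.kil.ti:f.rep` (5 syllables):
  The word has 5 syllables; the antepenultimate syllable (third from the end) is syllable 3 (kil).
  → primary stress on syllable 3.
Suffixed `pa.di.kil.ti:f.rep.rog` (6 syllables):
  The word has 6 syllables; the antepenultimate syllable (third from the end) is syllable 4 (ti:f).
  → primary stress on syllable 4.

yes: 3→4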